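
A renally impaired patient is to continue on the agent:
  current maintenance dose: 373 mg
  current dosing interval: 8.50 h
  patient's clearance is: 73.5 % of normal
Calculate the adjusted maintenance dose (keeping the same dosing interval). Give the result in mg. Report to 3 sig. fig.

To keep the same average steady-state level, dosing rate must scale with clearance.
CL ratio = 73.5 / 100 = 0.7350
New dose (same interval) = 373 × 0.7350 = 274.2 mg

274 mg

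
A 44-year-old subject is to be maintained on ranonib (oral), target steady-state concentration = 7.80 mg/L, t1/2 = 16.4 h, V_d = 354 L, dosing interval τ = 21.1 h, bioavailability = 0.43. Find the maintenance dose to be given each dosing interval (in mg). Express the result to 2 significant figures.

5700 mg

k = ln2 / t½ = 0.693147 / 16.4 = 0.04227 h⁻¹
CL = k × Vd = 0.04227 × 354 = 14.96 L/h
At steady state, F × (Dose/τ) = Css × CL.
Dose = Css × CL × τ / F = 7.80 × 14.96 × 21.1 / 0.43 = 5726 mg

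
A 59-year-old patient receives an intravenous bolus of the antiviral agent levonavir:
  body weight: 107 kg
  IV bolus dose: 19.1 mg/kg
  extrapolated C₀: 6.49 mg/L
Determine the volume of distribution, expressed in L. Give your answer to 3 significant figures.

Dose = 19.1 × 107 = 2044 mg
Vd = Dose / C₀ = 2044 / 6.49 = 314.9 L

315 L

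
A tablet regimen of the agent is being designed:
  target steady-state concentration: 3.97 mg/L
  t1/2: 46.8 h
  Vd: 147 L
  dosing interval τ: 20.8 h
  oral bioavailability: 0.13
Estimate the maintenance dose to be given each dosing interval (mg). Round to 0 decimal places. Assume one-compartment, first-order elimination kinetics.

k = ln2 / t½ = 0.693147 / 46.8 = 0.01481 h⁻¹
CL = k × Vd = 0.01481 × 147 = 2.177 L/h
At steady state, F × (Dose/τ) = Css × CL.
Dose = Css × CL × τ / F = 3.97 × 2.177 × 20.8 / 0.13 = 1383 mg

1383 mg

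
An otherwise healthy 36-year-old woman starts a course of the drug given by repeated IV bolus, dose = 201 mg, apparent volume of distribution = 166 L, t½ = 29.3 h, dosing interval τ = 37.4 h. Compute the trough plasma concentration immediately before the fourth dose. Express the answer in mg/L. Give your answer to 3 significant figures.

0.791 mg/L

C₀ per dose = Dose / Vd = 201 / 166 = 1.211 mg/L
k = ln2 / t½ = 0.693147 / 29.3 = 0.02366 h⁻¹
Fraction remaining after one interval: r = e^(−kτ) = e^(−0.02366 × 37.4) = 0.4128
Before dose 4, 3 doses have been given (aged 1τ, 2τ, 3τ).
C_trough = C₀ × (r + r² + … + r^3) = C₀ × r(1−r^3)/(1−r)
        = 1.211 × 0.4128 × (1 − 0.07034) / (1 − 0.4128) = 0.7914 mg/L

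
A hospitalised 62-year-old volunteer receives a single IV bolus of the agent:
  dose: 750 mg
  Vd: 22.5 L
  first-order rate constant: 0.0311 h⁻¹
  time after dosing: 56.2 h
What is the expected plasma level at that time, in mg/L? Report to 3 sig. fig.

5.81 mg/L

C₀ = Dose / Vd = 750.0 / 22.5 = 33.33 mg/L
C = C₀ · e^(−k·t) = 33.33 × e^(−0.03110 × 56.2)
  = 33.33 × 0.1742 = 5.806 mg/L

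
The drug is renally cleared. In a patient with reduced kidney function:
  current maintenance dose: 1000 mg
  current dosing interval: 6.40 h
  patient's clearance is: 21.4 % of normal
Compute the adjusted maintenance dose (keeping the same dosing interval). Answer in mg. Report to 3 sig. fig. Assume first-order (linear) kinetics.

214 mg

To keep the same average steady-state level, dosing rate must scale with clearance.
CL ratio = 21.4 / 100 = 0.2140
New dose (same interval) = 1000 × 0.2140 = 214.0 mg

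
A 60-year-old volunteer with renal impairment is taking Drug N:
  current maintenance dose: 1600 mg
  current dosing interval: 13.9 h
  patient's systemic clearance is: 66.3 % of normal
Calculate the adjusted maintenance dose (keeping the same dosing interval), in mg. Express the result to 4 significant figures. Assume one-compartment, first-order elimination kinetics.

To keep the same average steady-state level, dosing rate must scale with clearance.
CL ratio = 66.3 / 100 = 0.6630
New dose (same interval) = 1600 × 0.6630 = 1061 mg

1061 mg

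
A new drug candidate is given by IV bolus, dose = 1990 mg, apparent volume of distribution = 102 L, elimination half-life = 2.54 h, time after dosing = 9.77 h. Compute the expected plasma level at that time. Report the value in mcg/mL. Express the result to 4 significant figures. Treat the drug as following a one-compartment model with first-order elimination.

1.356 mcg/mL

C₀ = Dose / Vd = 1990 / 102 = 19.51 mg/L
k = ln2 / t½ = 0.693147 / 2.54 = 0.2729 h⁻¹
C = C₀ · e^(−k·t) = 19.51 × e^(−0.2729 × 9.77)
  = 19.51 × 0.06951 = 1.356 mg/L
(1.356 mg/L = 1.356 mcg/mL)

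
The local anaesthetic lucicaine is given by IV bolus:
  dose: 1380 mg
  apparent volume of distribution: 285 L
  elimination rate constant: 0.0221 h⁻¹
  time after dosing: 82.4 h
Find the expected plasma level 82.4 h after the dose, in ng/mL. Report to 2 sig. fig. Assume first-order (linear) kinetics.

C₀ = Dose / Vd = 1380 / 285 = 4.842 mg/L
C = C₀ · e^(−k·t) = 4.842 × e^(−0.02210 × 82.4)
  = 4.842 × 0.1619 = 0.7839 mg/L
Convert: 0.7839 mg/L × 1000 = 783.9 ng/mL

780 ng/mL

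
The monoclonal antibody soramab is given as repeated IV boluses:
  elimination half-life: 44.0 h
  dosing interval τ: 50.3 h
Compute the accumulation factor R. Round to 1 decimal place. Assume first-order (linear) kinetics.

1.8

k = ln2 / t½ = 0.693147 / 44.0 = 0.01575 h⁻¹
e^(−kτ) = e^(−0.01575 × 50.3) = 0.4528
Accumulation ratio R = 1 / (1 − e^(−kτ)) = 1 / (1 − 0.4528) = 1.827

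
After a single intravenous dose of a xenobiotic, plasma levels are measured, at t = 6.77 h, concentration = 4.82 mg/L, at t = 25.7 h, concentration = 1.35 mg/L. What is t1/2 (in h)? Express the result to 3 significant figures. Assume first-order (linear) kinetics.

10.3 h

k = ln(C₁/C₂) / (t₂ − t₁) = ln(4.82/1.35) / (25.7 − 6.77)
  = 1.273 / 18.93 = 0.06725 h⁻¹
t½ = ln2 / k = 0.693147 / 0.06725 = 10.31 h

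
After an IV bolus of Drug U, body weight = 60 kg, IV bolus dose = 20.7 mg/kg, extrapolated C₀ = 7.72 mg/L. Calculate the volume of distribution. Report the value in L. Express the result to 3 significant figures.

161 L

Dose = 20.7 × 60 = 1242 mg
Vd = Dose / C₀ = 1242 / 7.72 = 160.9 L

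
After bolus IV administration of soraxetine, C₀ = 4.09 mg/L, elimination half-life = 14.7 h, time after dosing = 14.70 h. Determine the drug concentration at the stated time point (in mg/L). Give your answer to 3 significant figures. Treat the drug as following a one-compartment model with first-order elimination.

2.05 mg/L

k = ln2 / t½ = 0.693147 / 14.7 = 0.04715 h⁻¹
t / t½ = 14.70 / 14.7 = 1 half-lives
C = C₀ × (1/2)^1 = 4.090 × 0.5000 = 2.045 mg/L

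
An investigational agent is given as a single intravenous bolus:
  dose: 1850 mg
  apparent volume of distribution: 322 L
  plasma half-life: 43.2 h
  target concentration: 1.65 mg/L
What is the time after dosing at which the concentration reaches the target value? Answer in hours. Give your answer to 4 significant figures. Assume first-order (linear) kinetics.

C₀ = Dose / Vd = 1850 / 322 = 5.745 mg/L
k = ln2 / t½ = 0.693147 / 43.2 = 0.01605 h⁻¹
t = ln(C₀ / C) / k = ln(5.745 / 1.65) / 0.01605
  = ln(3.482) / 0.01605 = 1.248 / 0.01605 = 77.76 h

77.76 h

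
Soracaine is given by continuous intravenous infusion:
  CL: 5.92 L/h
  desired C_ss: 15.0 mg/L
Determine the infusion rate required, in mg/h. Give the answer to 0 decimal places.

At steady state, infusion rate R₀ = Css × CL = 15.0 × 5.920 = 88.80 mg/h

89 mg/h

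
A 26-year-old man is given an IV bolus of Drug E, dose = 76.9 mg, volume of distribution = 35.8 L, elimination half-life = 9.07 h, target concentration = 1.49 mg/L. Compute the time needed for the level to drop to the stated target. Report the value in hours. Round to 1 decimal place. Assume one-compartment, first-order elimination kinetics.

4.8 h

C₀ = Dose / Vd = 76.90 / 35.8 = 2.148 mg/L
k = ln2 / t½ = 0.693147 / 9.07 = 0.07642 h⁻¹
t = ln(C₀ / C) / k = ln(2.148 / 1.49) / 0.07642
  = ln(1.442) / 0.07642 = 0.3660 / 0.07642 = 4.789 h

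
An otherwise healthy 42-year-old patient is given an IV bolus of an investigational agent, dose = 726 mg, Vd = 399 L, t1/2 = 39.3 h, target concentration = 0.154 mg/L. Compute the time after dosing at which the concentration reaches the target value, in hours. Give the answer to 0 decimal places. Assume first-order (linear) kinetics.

140 h

C₀ = Dose / Vd = 726.0 / 399 = 1.820 mg/L
k = ln2 / t½ = 0.693147 / 39.3 = 0.01764 h⁻¹
t = ln(C₀ / C) / k = ln(1.820 / 0.154) / 0.01764
  = ln(11.82) / 0.01764 = 2.470 / 0.01764 = 140.0 h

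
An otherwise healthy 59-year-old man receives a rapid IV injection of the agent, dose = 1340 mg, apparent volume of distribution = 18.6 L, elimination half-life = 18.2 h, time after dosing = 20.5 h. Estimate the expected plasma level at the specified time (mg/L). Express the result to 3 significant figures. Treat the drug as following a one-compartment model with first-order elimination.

C₀ = Dose / Vd = 1340 / 18.6 = 72.04 mg/L
k = ln2 / t½ = 0.693147 / 18.2 = 0.03809 h⁻¹
C = C₀ · e^(−k·t) = 72.04 × e^(−0.03809 × 20.5)
  = 72.04 × 0.4580 = 32.99 mg/L

33.0 mg/L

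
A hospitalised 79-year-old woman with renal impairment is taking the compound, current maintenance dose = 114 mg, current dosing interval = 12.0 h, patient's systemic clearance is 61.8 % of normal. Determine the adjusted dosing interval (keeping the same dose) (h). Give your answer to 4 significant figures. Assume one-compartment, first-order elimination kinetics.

19.42 h

To keep the same average steady-state level, dosing rate must scale with clearance.
CL ratio = 61.8 / 100 = 0.6180
New interval (same dose) = 12.0 / 0.6180 = 19.42 h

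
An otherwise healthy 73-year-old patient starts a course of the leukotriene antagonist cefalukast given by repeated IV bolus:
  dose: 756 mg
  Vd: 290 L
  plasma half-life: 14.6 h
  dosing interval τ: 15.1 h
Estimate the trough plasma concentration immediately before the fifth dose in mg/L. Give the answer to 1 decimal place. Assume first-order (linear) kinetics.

C₀ per dose = Dose / Vd = 756 / 290 = 2.607 mg/L
k = ln2 / t½ = 0.693147 / 14.6 = 0.04748 h⁻¹
Fraction remaining after one interval: r = e^(−kτ) = e^(−0.04748 × 15.1) = 0.4882
Before dose 5, 4 doses have been given (aged 1τ, 2τ, 3τ, 4τ).
C_trough = C₀ × (r + r² + … + r^4) = C₀ × r(1−r^4)/(1−r)
        = 2.607 × 0.4882 × (1 − 0.05681) / (1 − 0.4882) = 2.346 mg/L

2.3 mg/L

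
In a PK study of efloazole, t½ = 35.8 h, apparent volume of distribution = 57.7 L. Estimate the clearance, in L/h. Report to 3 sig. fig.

k = ln2 / t½ = 0.693147 / 35.8 = 0.01936 h⁻¹
CL = k × Vd = 0.01936 × 57.7 = 1.117 L/h

1.12 L/h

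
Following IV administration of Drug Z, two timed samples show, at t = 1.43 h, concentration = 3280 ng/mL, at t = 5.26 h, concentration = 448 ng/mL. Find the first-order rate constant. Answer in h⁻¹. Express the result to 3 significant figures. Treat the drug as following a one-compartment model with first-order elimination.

0.520 h⁻¹

k = ln(C₁/C₂) / (t₂ − t₁) = ln(3280/448) / (5.26 − 1.43)
  = 1.991 / 3.830 = 0.5198 h⁻¹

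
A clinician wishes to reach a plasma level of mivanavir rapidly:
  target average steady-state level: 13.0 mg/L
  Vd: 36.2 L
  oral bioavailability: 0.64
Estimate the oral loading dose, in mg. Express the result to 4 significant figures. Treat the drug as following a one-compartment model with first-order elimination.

735.3 mg

LD = Css × Vd / F = 13.0 × 36.2 / 0.64 = 735.3 mg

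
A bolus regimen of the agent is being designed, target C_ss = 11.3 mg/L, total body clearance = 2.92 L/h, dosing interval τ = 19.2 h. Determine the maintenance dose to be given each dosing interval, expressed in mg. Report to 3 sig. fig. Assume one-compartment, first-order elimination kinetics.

634 mg

At steady state, Dose/τ = Css × CL.
Dose = Css × CL × τ = 11.3 × 2.920 × 19.2 = 633.5 mg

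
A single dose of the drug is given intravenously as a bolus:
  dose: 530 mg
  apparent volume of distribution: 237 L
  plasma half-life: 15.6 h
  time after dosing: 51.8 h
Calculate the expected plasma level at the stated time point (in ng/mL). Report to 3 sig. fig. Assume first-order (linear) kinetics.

C₀ = Dose / Vd = 530.0 / 237 = 2.236 mg/L
k = ln2 / t½ = 0.693147 / 15.6 = 0.04443 h⁻¹
C = C₀ · e^(−k·t) = 2.236 × e^(−0.04443 × 51.8)
  = 2.236 × 0.1001 = 0.2238 mg/L
Convert: 0.2238 mg/L × 1000 = 223.8 ng/mL

224 ng/mL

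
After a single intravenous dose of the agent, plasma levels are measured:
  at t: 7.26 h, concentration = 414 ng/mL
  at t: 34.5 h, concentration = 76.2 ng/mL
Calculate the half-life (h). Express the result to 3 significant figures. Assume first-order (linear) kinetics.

11.2 h

k = ln(C₁/C₂) / (t₂ − t₁) = ln(414/76.2) / (34.5 − 7.26)
  = 1.693 / 27.24 = 0.06215 h⁻¹
t½ = ln2 / k = 0.693147 / 0.06215 = 11.15 h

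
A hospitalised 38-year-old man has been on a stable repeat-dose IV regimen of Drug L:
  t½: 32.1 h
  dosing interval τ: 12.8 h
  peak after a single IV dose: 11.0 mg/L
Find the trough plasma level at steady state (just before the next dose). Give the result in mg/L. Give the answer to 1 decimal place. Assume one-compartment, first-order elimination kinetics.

34.6 mg/L

k = ln2 / t½ = 0.693147 / 32.1 = 0.02159 h⁻¹
e^(−kτ) = e^(−0.02159 × 12.8) = 0.7585
Accumulation ratio R = 1 / (1 − e^(−kτ)) = 1 / (1 − 0.7585) = 4.141
Steady-state trough = C₀ × R × e^(−kτ) = 11.0 × 4.141 × 0.7585 = 34.55 mg/L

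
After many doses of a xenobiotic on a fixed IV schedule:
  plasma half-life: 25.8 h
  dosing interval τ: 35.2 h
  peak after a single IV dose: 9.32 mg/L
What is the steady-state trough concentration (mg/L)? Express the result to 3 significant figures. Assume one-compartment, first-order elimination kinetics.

5.92 mg/L

k = ln2 / t½ = 0.693147 / 25.8 = 0.02687 h⁻¹
e^(−kτ) = e^(−0.02687 × 35.2) = 0.3884
Accumulation ratio R = 1 / (1 − e^(−kτ)) = 1 / (1 − 0.3884) = 1.635
Steady-state trough = C₀ × R × e^(−kτ) = 9.32 × 1.635 × 0.3884 = 5.919 mg/L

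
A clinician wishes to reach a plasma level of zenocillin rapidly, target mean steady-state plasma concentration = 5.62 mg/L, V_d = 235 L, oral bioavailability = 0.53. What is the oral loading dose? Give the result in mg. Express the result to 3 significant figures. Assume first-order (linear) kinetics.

LD = Css × Vd / F = 5.62 × 235 / 0.53 = 2492 mg

2490 mg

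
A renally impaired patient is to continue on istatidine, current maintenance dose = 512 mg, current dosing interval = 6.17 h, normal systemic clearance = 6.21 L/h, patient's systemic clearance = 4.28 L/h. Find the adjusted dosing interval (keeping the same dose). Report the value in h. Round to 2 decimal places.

8.95 h

To keep the same average steady-state level, dosing rate must scale with clearance.
CL ratio = 4.28 / 6.21 = 0.6892
New interval (same dose) = 6.17 / 0.6892 = 8.952 h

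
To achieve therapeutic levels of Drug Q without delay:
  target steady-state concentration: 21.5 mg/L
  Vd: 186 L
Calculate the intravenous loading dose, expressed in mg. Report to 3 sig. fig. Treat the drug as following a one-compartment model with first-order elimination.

4000 mg

LD = Css × Vd = 21.5 × 186 = 3999 mg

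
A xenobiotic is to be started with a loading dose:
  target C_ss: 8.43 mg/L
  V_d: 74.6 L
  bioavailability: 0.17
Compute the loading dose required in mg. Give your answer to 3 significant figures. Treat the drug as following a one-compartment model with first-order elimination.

LD = Css × Vd / F = 8.43 × 74.6 / 0.17 = 3699 mg

3700 mg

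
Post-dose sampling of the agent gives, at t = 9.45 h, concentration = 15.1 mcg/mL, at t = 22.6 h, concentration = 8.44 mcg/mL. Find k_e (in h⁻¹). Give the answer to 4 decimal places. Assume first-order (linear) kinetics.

0.0442 h⁻¹

k = ln(C₁/C₂) / (t₂ − t₁) = ln(15.1/8.44) / (22.6 − 9.45)
  = 0.5817 / 13.15 = 0.04424 h⁻¹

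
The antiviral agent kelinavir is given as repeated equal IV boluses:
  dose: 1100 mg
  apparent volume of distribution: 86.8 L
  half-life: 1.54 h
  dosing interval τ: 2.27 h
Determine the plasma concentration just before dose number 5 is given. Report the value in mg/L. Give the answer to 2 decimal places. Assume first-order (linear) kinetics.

C₀ per dose = Dose / Vd = 1100 / 86.8 = 12.67 mg/L
k = ln2 / t½ = 0.693147 / 1.54 = 0.4501 h⁻¹
Fraction remaining after one interval: r = e^(−kτ) = e^(−0.4501 × 2.27) = 0.3600
Before dose 5, 4 doses have been given (aged 1τ, 2τ, 3τ, 4τ).
C_trough = C₀ × (r + r² + … + r^4) = C₀ × r(1−r^4)/(1−r)
        = 12.67 × 0.3600 × (1 − 0.01680) / (1 − 0.3600) = 7.007 mg/L

7.01 mg/L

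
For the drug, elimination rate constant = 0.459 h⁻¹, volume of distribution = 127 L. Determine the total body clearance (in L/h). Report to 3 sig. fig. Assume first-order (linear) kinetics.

58.3 L/h

CL = k × Vd = 0.459 × 127 = 58.29 L/h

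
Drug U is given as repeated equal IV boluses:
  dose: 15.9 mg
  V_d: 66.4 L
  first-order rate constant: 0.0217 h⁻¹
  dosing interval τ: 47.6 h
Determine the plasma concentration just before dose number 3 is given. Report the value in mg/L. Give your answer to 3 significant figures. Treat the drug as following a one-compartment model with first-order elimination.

C₀ per dose = Dose / Vd = 15.9 / 66.4 = 0.2395 mg/L
Fraction remaining after one interval: r = e^(−kτ) = e^(−0.02170 × 47.6) = 0.3560
Before dose 3, 2 doses have been given (aged 1τ, 2τ).
C_trough = C₀ × (r + r²) = 0.2395 × (0.3560 + 0.1267) = 0.1156 mg/L

0.116 mg/L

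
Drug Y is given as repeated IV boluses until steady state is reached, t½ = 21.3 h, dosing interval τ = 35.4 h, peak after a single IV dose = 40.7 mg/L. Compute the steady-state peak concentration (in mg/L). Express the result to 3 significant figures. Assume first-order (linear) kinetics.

59.5 mg/L

k = ln2 / t½ = 0.693147 / 21.3 = 0.03254 h⁻¹
e^(−kτ) = e^(−0.03254 × 35.4) = 0.3160
Accumulation ratio R = 1 / (1 − e^(−kτ)) = 1 / (1 − 0.3160) = 1.462
Steady-state peak = C₀ × R = 40.7 × 1.462 = 59.50 mg/L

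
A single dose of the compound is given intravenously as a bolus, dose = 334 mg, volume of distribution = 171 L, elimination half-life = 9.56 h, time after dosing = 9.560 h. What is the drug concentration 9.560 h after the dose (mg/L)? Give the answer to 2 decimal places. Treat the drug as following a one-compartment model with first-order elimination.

0.98 mg/L

C₀ = Dose / Vd = 334.0 / 171 = 1.953 mg/L
k = ln2 / t½ = 0.693147 / 9.56 = 0.07250 h⁻¹
t / t½ = 9.560 / 9.56 = 1 half-lives
C = C₀ × (1/2)^1 = 1.953 × 0.5000 = 0.9765 mg/L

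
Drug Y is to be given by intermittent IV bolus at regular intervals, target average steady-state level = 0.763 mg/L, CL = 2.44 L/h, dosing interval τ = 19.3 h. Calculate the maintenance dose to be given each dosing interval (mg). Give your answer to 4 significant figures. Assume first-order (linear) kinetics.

At steady state, Dose/τ = Css × CL.
Dose = Css × CL × τ = 0.763 × 2.440 × 19.3 = 35.93 mg

35.93 mg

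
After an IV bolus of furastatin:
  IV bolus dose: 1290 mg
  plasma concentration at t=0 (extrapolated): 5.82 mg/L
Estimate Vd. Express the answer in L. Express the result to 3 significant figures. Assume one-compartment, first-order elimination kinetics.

Vd = Dose / C₀ = 1290 / 5.82 = 221.6 L

222 L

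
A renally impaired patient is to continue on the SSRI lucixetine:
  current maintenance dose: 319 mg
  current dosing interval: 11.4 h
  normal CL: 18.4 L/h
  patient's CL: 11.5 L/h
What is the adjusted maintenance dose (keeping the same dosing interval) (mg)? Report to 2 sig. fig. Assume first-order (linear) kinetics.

To keep the same average steady-state level, dosing rate must scale with clearance.
CL ratio = 11.5 / 18.4 = 0.6250
New dose (same interval) = 319 × 0.6250 = 199.4 mg

200 mg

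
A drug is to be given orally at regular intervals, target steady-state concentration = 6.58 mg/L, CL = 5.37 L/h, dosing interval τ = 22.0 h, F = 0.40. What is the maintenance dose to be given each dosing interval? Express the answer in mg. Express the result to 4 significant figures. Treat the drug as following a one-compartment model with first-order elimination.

1943 mg

At steady state, F × (Dose/τ) = Css × CL.
Dose = Css × CL × τ / F = 6.58 × 5.370 × 22.0 / 0.40 = 1943 mg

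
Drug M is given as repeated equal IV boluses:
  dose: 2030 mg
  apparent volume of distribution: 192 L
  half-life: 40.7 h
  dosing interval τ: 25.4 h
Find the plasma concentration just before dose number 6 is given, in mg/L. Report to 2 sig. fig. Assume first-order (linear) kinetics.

17 mg/L

C₀ per dose = Dose / Vd = 2030 / 192 = 10.57 mg/L
k = ln2 / t½ = 0.693147 / 40.7 = 0.01703 h⁻¹
Fraction remaining after one interval: r = e^(−kτ) = e^(−0.01703 × 25.4) = 0.6488
Before dose 6, 5 doses have been given (aged 1τ, 2τ, 3τ, 4τ, 5τ).
C_trough = C₀ × (r + r² + … + r^5) = C₀ × r(1−r^5)/(1−r)
        = 10.57 × 0.6488 × (1 − 0.1150) / (1 − 0.6488) = 17.28 mg/L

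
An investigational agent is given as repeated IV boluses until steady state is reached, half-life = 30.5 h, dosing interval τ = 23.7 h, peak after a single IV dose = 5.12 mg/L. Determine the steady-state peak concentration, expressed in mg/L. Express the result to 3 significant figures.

k = ln2 / t½ = 0.693147 / 30.5 = 0.02273 h⁻¹
e^(−kτ) = e^(−0.02273 × 23.7) = 0.5835
Accumulation ratio R = 1 / (1 − e^(−kτ)) = 1 / (1 − 0.5835) = 2.401
Steady-state peak = C₀ × R = 5.12 × 2.401 = 12.29 mg/L

12.3 mg/L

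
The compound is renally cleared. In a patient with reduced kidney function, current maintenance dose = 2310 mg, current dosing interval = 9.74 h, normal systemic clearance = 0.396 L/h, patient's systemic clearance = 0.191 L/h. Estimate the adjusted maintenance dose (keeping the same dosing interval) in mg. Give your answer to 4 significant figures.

1114 mg

To keep the same average steady-state level, dosing rate must scale with clearance.
CL ratio = 0.191 / 0.396 = 0.4823
New dose (same interval) = 2310 × 0.4823 = 1114 mg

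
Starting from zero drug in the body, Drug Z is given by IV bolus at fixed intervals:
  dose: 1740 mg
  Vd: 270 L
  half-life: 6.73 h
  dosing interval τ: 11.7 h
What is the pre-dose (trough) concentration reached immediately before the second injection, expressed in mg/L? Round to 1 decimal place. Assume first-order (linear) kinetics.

1.9 mg/L

C₀ per dose = Dose / Vd = 1740 / 270 = 6.444 mg/L
k = ln2 / t½ = 0.693147 / 6.73 = 0.1030 h⁻¹
Fraction remaining after one interval: r = e^(−kτ) = e^(−0.1030 × 11.7) = 0.2997
Before dose 2, 1 dose has been given (aged 1τ).
C_trough = C₀ × r = 6.444 × 0.2997 = 1.931 mg/L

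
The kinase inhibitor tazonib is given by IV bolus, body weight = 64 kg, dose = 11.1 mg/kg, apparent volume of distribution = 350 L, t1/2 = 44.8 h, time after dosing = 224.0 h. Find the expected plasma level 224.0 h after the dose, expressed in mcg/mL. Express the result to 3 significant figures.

0.0634 mcg/mL

Total dose = 11.1 × 64 = 710.4 mg
C₀ = Dose / Vd = 710.4 / 350 = 2.030 mg/L
k = ln2 / t½ = 0.693147 / 44.8 = 0.01547 h⁻¹
t / t½ = 224.0 / 44.8 = 5 half-lives
C = C₀ × (1/2)^5 = 2.030 × 0.03125 = 0.06344 mg/L
(0.06344 mg/L = 0.06344 mcg/mL)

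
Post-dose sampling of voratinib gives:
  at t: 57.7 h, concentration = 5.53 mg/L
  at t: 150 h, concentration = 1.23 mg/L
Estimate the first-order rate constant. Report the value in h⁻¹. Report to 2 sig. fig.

0.016 h⁻¹

k = ln(C₁/C₂) / (t₂ − t₁) = ln(5.53/1.23) / (150 − 57.7)
  = 1.503 / 92.30 = 0.01628 h⁻¹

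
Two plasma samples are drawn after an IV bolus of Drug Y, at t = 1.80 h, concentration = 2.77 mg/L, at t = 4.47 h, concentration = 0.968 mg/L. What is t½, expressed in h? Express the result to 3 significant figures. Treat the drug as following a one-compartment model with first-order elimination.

k = ln(C₁/C₂) / (t₂ − t₁) = ln(2.77/0.968) / (4.47 − 1.80)
  = 1.051 / 2.670 = 0.3936 h⁻¹
t½ = ln2 / k = 0.693147 / 0.3936 = 1.761 h

1.76 h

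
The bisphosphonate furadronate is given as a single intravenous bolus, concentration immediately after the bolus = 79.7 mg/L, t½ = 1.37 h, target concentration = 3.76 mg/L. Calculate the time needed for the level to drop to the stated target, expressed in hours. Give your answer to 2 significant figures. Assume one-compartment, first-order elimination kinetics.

6.0 h

k = ln2 / t½ = 0.693147 / 1.37 = 0.5059 h⁻¹
t = ln(C₀ / C) / k = ln(79.70 / 3.76) / 0.5059
  = ln(21.20) / 0.5059 = 3.054 / 0.5059 = 6.037 h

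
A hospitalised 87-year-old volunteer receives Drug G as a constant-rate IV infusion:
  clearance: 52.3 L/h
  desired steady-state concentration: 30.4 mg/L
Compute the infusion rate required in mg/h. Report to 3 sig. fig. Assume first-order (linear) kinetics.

At steady state, infusion rate R₀ = Css × CL = 30.4 × 52.30 = 1590 mg/h

1590 mg/h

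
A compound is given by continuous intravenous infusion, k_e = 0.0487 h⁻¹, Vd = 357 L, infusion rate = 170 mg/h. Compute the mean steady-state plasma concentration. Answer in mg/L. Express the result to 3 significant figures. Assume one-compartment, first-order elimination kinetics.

9.78 mg/L

CL = k × Vd = 0.04870 × 357 = 17.39 L/h
At steady state Css = R₀ / CL = 170 / 17.39 = 9.776 mg/L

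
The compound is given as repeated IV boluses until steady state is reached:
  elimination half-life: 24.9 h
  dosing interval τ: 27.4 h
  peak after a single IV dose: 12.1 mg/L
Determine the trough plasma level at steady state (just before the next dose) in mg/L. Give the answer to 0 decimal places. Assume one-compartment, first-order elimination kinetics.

k = ln2 / t½ = 0.693147 / 24.9 = 0.02784 h⁻¹
e^(−kτ) = e^(−0.02784 × 27.4) = 0.4664
Accumulation ratio R = 1 / (1 − e^(−kτ)) = 1 / (1 − 0.4664) = 1.874
Steady-state trough = C₀ × R × e^(−kτ) = 12.1 × 1.874 × 0.4664 = 10.58 mg/L

11 mg/L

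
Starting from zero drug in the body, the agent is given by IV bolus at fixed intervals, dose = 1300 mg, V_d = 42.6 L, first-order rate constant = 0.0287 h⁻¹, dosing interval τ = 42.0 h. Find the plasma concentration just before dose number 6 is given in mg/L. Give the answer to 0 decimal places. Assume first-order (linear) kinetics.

C₀ per dose = Dose / Vd = 1300 / 42.6 = 30.52 mg/L
Fraction remaining after one interval: r = e^(−kτ) = e^(−0.02870 × 42.0) = 0.2996
Before dose 6, 5 doses have been given (aged 1τ, 2τ, 3τ, 4τ, 5τ).
C_trough = C₀ × (r + r² + … + r^5) = C₀ × r(1−r^5)/(1−r)
        = 30.52 × 0.2996 × (1 − 0.002414) / (1 − 0.2996) = 13.02 mg/L

13 mg/L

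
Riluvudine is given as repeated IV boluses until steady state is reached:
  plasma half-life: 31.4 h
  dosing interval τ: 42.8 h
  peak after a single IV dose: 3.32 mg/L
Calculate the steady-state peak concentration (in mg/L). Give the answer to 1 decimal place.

5.4 mg/L

k = ln2 / t½ = 0.693147 / 31.4 = 0.02207 h⁻¹
e^(−kτ) = e^(−0.02207 × 42.8) = 0.3888
Accumulation ratio R = 1 / (1 − e^(−kτ)) = 1 / (1 − 0.3888) = 1.636
Steady-state peak = C₀ × R = 3.32 × 1.636 = 5.432 mg/L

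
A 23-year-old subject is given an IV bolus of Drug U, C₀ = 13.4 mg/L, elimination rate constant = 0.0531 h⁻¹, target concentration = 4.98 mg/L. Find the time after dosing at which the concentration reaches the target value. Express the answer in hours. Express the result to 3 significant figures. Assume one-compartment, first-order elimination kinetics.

18.6 h

t = ln(C₀ / C) / k = ln(13.40 / 4.98) / 0.05310
  = ln(2.691) / 0.05310 = 0.9899 / 0.05310 = 18.64 h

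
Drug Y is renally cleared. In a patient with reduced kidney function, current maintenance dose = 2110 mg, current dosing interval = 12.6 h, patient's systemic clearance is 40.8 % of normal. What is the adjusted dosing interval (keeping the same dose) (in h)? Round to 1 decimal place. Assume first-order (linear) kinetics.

30.9 h

To keep the same average steady-state level, dosing rate must scale with clearance.
CL ratio = 40.8 / 100 = 0.4080
New interval (same dose) = 12.6 / 0.4080 = 30.88 h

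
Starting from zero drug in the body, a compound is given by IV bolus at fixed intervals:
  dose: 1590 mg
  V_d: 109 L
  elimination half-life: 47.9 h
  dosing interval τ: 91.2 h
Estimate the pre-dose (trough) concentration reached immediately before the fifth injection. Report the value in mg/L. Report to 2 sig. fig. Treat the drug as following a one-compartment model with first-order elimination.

5.3 mg/L

C₀ per dose = Dose / Vd = 1590 / 109 = 14.59 mg/L
k = ln2 / t½ = 0.693147 / 47.9 = 0.01447 h⁻¹
Fraction remaining after one interval: r = e^(−kτ) = e^(−0.01447 × 91.2) = 0.2672
Before dose 5, 4 doses have been given (aged 1τ, 2τ, 3τ, 4τ).
C_trough = C₀ × (r + r² + … + r^4) = C₀ × r(1−r^4)/(1−r)
        = 14.59 × 0.2672 × (1 − 0.005097) / (1 − 0.2672) = 5.293 mg/L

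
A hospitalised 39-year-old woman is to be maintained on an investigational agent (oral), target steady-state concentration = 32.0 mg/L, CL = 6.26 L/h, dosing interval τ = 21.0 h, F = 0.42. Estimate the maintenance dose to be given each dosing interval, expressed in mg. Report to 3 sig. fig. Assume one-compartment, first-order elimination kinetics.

At steady state, F × (Dose/τ) = Css × CL.
Dose = Css × CL × τ / F = 32.0 × 6.260 × 21.0 / 0.42 = 10020 mg

10000 mg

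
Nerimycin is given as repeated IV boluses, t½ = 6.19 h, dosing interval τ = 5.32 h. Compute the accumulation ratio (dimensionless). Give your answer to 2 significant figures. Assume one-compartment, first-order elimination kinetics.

k = ln2 / t½ = 0.693147 / 6.19 = 0.1120 h⁻¹
e^(−kτ) = e^(−0.1120 × 5.32) = 0.5511
Accumulation ratio R = 1 / (1 − e^(−kτ)) = 1 / (1 − 0.5511) = 2.228

2.2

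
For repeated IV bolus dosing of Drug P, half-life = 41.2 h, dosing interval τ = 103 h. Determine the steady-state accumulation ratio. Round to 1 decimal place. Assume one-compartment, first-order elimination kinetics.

1.2

k = ln2 / t½ = 0.693147 / 41.2 = 0.01682 h⁻¹
e^(−kτ) = e^(−0.01682 × 103) = 0.1768
Accumulation ratio R = 1 / (1 − e^(−kτ)) = 1 / (1 − 0.1768) = 1.215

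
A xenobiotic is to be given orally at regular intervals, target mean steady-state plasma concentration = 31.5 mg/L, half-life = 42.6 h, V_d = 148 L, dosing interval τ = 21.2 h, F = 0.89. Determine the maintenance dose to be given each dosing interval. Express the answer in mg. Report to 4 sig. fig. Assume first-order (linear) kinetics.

1807 mg

k = ln2 / t½ = 0.693147 / 42.6 = 0.01627 h⁻¹
CL = k × Vd = 0.01627 × 148 = 2.408 L/h
At steady state, F × (Dose/τ) = Css × CL.
Dose = Css × CL × τ / F = 31.5 × 2.408 × 21.2 / 0.89 = 1807 mg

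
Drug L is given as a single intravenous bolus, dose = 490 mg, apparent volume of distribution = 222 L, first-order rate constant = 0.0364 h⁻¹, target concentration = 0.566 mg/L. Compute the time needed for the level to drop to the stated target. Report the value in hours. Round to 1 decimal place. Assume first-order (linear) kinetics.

37.4 h

C₀ = Dose / Vd = 490.0 / 222 = 2.207 mg/L
t = ln(C₀ / C) / k = ln(2.207 / 0.566) / 0.03640
  = ln(3.899) / 0.03640 = 1.361 / 0.03640 = 37.39 h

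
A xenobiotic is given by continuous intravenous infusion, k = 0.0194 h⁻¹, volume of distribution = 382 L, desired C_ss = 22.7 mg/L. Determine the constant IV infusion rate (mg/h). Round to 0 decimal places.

168 mg/h

CL = k × Vd = 0.01940 × 382 = 7.411 L/h
At steady state, infusion rate R₀ = Css × CL = 22.7 × 7.411 = 168.2 mg/h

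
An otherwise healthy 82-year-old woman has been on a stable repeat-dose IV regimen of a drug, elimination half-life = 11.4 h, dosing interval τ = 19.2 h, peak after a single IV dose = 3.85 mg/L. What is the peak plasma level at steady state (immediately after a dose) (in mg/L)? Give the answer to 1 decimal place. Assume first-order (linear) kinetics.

k = ln2 / t½ = 0.693147 / 11.4 = 0.06080 h⁻¹
e^(−kτ) = e^(−0.06080 × 19.2) = 0.3112
Accumulation ratio R = 1 / (1 − e^(−kτ)) = 1 / (1 − 0.3112) = 1.452
Steady-state peak = C₀ × R = 3.85 × 1.452 = 5.590 mg/L

5.6 mg/L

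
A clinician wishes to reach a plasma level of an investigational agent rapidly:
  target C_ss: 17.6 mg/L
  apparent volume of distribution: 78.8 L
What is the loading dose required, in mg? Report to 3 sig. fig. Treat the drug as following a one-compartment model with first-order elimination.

1390 mg

LD = Css × Vd = 17.6 × 78.8 = 1387 mg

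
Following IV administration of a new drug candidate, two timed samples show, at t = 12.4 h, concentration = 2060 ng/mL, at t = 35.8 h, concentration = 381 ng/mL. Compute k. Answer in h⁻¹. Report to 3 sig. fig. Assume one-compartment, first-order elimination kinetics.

0.0721 h⁻¹

k = ln(C₁/C₂) / (t₂ − t₁) = ln(2060/381) / (35.8 − 12.4)
  = 1.688 / 23.40 = 0.07214 h⁻¹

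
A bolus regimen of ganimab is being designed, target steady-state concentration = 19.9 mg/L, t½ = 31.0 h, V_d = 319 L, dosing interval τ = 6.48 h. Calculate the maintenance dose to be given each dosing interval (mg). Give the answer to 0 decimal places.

920 mg

k = ln2 / t½ = 0.693147 / 31.0 = 0.02236 h⁻¹
CL = k × Vd = 0.02236 × 319 = 7.133 L/h
At steady state, Dose/τ = Css × CL.
Dose = Css × CL × τ = 19.9 × 7.133 × 6.48 = 919.8 mg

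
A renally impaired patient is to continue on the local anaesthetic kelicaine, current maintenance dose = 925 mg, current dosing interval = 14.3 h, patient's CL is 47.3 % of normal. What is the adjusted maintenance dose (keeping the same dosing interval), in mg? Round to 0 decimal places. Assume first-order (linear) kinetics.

438 mg

To keep the same average steady-state level, dosing rate must scale with clearance.
CL ratio = 47.3 / 100 = 0.4730
New dose (same interval) = 925 × 0.4730 = 437.5 mg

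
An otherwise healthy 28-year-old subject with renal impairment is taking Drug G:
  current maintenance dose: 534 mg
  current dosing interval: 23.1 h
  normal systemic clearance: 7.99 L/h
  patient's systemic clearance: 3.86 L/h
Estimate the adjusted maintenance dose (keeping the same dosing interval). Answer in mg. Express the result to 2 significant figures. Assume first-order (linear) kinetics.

260 mg

To keep the same average steady-state level, dosing rate must scale with clearance.
CL ratio = 3.86 / 7.99 = 0.4831
New dose (same interval) = 534 × 0.4831 = 258.0 mg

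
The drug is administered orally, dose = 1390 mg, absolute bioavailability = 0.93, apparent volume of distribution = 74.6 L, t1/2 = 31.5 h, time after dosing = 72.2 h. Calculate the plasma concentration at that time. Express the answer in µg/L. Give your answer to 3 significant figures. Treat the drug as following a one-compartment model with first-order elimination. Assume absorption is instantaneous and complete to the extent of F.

3540 µg/L

Amount reaching circulation = F × Dose = 0.93 × 1390 = 1293 mg
C₀ = F·Dose / Vd = 1293 / 74.6 = 17.33 mg/L
k = ln2 / t½ = 0.693147 / 31.5 = 0.02200 h⁻¹
C = C₀ · e^(−k·t) = 17.33 × e^(−0.02200 × 72.2)
  = 17.33 × 0.2043 = 3.541 mg/L
Convert: 3.541 mg/L × 1000 = 3541 µg/L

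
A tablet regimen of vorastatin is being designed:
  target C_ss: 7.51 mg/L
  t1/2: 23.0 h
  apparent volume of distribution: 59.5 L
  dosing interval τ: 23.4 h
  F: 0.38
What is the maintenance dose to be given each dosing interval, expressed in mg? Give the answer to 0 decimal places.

829 mg

k = ln2 / t½ = 0.693147 / 23.0 = 0.03014 h⁻¹
CL = k × Vd = 0.03014 × 59.5 = 1.793 L/h
At steady state, F × (Dose/τ) = Css × CL.
Dose = Css × CL × τ / F = 7.51 × 1.793 × 23.4 / 0.38 = 829.2 mg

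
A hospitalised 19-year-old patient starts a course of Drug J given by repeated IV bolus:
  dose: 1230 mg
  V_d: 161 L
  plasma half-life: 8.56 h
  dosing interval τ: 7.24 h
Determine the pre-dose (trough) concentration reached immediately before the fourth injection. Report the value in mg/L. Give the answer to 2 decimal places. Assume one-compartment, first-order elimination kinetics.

7.93 mg/L

C₀ per dose = Dose / Vd = 1230 / 161 = 7.640 mg/L
k = ln2 / t½ = 0.693147 / 8.56 = 0.08098 h⁻¹
Fraction remaining after one interval: r = e^(−kτ) = e^(−0.08098 × 7.24) = 0.5564
Before dose 4, 3 doses have been given (aged 1τ, 2τ, 3τ).
C_trough = C₀ × (r + r² + … + r^3) = C₀ × r(1−r^3)/(1−r)
        = 7.640 × 0.5564 × (1 − 0.1723) / (1 − 0.5564) = 7.932 mg/L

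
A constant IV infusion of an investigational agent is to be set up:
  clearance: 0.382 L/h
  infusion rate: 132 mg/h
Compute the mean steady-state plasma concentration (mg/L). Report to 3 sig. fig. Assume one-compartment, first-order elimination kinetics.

At steady state Css = R₀ / CL = 132 / 0.3820 = 345.5 mg/L

346 mg/L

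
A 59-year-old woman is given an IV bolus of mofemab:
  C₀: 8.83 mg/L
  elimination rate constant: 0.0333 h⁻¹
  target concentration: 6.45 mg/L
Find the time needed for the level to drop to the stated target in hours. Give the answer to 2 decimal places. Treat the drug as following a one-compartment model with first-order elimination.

9.43 h

t = ln(C₀ / C) / k = ln(8.830 / 6.45) / 0.03330
  = ln(1.369) / 0.03330 = 0.3141 / 0.03330 = 9.432 h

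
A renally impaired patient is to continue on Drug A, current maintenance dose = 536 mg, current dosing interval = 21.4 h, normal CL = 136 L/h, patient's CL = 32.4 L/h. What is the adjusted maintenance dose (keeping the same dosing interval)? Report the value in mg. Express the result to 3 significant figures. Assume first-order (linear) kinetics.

To keep the same average steady-state level, dosing rate must scale with clearance.
CL ratio = 32.4 / 136 = 0.2382
New dose (same interval) = 536 × 0.2382 = 127.7 mg

128 mg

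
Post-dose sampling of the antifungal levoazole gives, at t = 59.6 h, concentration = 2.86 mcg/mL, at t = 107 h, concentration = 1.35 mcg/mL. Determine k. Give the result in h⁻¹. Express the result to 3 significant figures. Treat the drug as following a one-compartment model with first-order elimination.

0.0158 h⁻¹

k = ln(C₁/C₂) / (t₂ − t₁) = ln(2.86/1.35) / (107 − 59.6)
  = 0.7507 / 47.40 = 0.01584 h⁻¹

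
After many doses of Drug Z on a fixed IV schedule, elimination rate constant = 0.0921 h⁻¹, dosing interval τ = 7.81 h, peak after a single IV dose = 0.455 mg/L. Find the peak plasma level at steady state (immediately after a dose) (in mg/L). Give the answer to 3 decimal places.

e^(−kτ) = e^(−0.09210 × 7.81) = 0.4871
Accumulation ratio R = 1 / (1 − e^(−kτ)) = 1 / (1 − 0.4871) = 1.950
Steady-state peak = C₀ × R = 0.455 × 1.950 = 0.8873 mg/L

0.887 mg/L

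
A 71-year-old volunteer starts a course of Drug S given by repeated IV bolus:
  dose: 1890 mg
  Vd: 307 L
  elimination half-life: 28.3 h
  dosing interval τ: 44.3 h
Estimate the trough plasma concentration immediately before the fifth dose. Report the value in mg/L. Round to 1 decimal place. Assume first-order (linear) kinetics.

3.1 mg/L

C₀ per dose = Dose / Vd = 1890 / 307 = 6.156 mg/L
k = ln2 / t½ = 0.693147 / 28.3 = 0.02449 h⁻¹
Fraction remaining after one interval: r = e^(−kτ) = e^(−0.02449 × 44.3) = 0.3379
Before dose 5, 4 doses have been given (aged 1τ, 2τ, 3τ, 4τ).
C_trough = C₀ × (r + r² + … + r^4) = C₀ × r(1−r^4)/(1−r)
        = 6.156 × 0.3379 × (1 − 0.01304) / (1 − 0.3379) = 3.101 mg/L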